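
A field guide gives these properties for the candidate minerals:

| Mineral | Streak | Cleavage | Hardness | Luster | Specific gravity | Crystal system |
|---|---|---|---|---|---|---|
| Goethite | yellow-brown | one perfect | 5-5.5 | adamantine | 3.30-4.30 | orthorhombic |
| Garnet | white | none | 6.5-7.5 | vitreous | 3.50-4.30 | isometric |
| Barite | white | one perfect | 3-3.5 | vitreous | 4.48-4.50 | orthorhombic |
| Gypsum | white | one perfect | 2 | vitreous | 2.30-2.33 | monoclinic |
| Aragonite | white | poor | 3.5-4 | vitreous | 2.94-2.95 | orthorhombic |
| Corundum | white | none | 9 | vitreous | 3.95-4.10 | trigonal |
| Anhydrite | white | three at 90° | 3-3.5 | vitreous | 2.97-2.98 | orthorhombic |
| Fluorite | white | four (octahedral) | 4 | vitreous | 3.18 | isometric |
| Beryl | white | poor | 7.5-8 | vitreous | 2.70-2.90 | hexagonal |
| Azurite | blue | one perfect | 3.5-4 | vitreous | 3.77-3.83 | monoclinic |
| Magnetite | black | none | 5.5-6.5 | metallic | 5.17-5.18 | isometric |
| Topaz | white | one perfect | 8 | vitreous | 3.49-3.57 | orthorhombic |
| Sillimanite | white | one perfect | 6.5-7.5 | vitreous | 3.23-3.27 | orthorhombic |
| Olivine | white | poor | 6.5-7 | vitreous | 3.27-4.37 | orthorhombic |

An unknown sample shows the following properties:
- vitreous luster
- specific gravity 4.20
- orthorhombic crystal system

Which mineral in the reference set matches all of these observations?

Olivine

Vitreous luster is inconsistent with Goethite, Magnetite.
Specific gravity 4.20: leaves Garnet, Olivine.
Orthorhombic crystal system rules out Garnet.
Only Olivine satisfies all observations.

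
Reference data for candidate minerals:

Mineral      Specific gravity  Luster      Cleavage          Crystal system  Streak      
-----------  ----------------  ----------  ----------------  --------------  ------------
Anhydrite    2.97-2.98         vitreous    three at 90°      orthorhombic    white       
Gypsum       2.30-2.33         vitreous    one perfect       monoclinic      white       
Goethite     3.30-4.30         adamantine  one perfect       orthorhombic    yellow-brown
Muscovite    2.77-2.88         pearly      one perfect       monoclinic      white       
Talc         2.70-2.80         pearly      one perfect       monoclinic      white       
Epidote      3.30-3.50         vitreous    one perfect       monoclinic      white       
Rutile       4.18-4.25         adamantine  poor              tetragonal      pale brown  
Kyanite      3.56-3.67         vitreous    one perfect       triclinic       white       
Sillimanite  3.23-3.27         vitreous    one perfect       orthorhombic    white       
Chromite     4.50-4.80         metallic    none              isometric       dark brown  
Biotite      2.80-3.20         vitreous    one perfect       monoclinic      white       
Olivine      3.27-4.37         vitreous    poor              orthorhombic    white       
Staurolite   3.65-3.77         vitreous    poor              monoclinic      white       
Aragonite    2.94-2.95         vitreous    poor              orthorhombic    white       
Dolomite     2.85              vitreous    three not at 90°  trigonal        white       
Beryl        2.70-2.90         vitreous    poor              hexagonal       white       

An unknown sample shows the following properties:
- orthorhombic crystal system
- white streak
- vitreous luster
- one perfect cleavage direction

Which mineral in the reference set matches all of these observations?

Sillimanite

Orthorhombic crystal system — leaves Anhydrite, Goethite, Sillimanite, Olivine, Aragonite.
White streak excludes Goethite.
Vitreous luster — every remaining candidate is consistent.
One perfect cleavage direction — only Sillimanite remains.
Only Sillimanite satisfies all observations.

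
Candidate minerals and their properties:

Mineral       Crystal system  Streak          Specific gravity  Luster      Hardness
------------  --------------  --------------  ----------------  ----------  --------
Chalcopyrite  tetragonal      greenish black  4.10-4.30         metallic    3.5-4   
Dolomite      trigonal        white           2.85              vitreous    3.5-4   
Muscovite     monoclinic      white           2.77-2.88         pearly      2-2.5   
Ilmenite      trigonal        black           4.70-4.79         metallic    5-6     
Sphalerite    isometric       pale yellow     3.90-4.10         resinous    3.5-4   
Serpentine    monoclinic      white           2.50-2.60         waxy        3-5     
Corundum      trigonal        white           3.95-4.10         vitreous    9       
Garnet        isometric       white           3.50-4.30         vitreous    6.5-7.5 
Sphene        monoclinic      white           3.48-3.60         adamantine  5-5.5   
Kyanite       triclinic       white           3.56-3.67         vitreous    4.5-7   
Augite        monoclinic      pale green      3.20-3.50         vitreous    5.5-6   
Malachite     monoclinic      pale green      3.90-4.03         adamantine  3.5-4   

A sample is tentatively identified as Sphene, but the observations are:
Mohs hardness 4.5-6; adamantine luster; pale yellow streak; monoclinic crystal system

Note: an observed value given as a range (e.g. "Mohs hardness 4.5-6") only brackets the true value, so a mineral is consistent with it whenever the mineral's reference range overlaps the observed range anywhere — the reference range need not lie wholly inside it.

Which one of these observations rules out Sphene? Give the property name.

Mohs hardness 4.5-6: Sphene has hardness 5-5.5 — matches.
Adamantine luster: Sphene has adamantine luster — matches.
Pale yellow streak: Sphene has white streak — does not match.
Monoclinic crystal system: Sphene has monoclinic system — matches.
Everything matches except the streak.

streak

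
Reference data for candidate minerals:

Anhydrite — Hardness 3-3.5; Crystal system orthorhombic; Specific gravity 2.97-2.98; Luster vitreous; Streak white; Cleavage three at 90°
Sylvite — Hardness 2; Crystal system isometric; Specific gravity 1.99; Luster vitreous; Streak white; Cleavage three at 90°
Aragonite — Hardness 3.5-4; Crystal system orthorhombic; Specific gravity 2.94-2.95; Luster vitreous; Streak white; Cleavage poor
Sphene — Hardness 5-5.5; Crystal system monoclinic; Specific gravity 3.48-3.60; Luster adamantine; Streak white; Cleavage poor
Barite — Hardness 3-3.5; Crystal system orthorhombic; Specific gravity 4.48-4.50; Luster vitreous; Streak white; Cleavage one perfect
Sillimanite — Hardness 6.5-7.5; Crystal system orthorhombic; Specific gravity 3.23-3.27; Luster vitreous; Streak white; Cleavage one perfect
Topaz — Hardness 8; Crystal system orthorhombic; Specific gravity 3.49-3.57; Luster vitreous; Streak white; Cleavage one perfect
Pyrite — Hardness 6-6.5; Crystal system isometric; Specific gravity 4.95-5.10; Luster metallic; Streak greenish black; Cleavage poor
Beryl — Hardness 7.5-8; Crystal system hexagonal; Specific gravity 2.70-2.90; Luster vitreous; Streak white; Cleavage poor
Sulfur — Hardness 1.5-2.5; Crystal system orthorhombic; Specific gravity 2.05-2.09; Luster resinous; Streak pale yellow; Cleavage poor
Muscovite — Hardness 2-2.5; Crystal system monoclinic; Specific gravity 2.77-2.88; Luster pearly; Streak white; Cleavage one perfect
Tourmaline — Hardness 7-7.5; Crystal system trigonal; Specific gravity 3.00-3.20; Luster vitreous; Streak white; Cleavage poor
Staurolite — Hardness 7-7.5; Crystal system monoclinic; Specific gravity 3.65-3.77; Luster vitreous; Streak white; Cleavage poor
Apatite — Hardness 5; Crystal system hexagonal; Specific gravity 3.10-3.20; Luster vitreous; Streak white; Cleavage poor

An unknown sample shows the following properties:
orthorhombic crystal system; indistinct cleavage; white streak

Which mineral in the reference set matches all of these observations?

Orthorhombic crystal system — leaves Anhydrite, Aragonite, Barite, Sillimanite, Topaz, Sulfur.
Indistinct cleavage — narrows the field to Aragonite, Sulfur.
White streak eliminates Sulfur.
Aragonite is the sole remaining match.

Aragonite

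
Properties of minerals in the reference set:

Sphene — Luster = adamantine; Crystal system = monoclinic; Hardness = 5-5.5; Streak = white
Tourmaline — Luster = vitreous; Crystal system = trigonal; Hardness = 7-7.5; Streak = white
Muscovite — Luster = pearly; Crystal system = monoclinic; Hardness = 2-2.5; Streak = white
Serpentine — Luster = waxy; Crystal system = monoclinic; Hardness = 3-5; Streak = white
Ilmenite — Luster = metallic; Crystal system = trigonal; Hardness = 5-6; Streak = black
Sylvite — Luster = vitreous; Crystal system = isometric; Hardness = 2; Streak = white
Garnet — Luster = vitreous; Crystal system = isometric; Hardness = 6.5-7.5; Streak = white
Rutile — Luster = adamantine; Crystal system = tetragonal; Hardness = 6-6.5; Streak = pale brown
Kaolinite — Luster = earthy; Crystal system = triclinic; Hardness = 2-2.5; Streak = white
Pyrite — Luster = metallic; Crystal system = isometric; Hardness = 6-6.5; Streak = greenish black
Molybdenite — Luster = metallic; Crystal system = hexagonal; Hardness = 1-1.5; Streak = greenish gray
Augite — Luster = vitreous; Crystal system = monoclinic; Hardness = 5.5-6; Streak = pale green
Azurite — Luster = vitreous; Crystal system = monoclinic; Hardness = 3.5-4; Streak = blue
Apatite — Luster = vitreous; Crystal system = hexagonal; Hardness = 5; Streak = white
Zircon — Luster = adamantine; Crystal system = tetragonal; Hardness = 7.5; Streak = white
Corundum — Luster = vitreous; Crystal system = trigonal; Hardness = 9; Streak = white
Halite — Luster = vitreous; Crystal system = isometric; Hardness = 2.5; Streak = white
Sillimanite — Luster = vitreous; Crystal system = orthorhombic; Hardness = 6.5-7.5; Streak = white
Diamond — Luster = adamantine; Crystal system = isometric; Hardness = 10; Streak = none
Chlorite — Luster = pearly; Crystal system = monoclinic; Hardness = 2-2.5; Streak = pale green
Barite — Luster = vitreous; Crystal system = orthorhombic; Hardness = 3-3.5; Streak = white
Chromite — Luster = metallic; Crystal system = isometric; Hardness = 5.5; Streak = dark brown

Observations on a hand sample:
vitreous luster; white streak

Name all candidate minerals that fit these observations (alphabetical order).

Vitreous luster — narrows the field to Tourmaline, Sylvite, Garnet, Augite, Azurite, Apatite, Corundum, Halite, Sillimanite, Barite.
White streak eliminates Augite, Azurite.
Consistent with every observation: Apatite, Barite, Corundum, Garnet, Halite, Sillimanite, Sylvite, Tourmaline.

Apatite, Barite, Corundum, Garnet, Halite, Sillimanite, Sylvite, Tourmaline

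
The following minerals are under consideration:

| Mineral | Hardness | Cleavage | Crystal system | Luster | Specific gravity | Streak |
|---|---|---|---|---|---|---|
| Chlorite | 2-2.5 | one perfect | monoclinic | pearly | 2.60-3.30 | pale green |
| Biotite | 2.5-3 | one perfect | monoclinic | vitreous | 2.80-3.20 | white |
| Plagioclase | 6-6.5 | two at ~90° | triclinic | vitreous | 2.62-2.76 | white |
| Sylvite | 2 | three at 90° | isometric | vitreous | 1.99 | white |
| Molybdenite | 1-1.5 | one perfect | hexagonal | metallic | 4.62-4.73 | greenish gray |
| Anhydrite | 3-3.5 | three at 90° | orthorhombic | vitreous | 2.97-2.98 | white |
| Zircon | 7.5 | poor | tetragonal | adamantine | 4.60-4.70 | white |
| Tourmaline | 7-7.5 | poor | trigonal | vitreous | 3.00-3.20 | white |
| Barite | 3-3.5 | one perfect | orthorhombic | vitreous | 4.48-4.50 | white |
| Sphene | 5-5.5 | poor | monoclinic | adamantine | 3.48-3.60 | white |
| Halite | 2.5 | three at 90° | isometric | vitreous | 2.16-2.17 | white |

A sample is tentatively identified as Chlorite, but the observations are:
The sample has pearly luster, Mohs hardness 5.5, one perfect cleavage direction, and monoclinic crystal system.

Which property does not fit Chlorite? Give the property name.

hardness

Pearly luster: Chlorite has pearly luster — matches.
Mohs hardness 5.5: Chlorite has hardness 2-2.5 — inconsistent.
One perfect cleavage direction: Chlorite has cleavage one perfect — matches.
Monoclinic crystal system: Chlorite has monoclinic system — matches.
Everything matches except the hardness.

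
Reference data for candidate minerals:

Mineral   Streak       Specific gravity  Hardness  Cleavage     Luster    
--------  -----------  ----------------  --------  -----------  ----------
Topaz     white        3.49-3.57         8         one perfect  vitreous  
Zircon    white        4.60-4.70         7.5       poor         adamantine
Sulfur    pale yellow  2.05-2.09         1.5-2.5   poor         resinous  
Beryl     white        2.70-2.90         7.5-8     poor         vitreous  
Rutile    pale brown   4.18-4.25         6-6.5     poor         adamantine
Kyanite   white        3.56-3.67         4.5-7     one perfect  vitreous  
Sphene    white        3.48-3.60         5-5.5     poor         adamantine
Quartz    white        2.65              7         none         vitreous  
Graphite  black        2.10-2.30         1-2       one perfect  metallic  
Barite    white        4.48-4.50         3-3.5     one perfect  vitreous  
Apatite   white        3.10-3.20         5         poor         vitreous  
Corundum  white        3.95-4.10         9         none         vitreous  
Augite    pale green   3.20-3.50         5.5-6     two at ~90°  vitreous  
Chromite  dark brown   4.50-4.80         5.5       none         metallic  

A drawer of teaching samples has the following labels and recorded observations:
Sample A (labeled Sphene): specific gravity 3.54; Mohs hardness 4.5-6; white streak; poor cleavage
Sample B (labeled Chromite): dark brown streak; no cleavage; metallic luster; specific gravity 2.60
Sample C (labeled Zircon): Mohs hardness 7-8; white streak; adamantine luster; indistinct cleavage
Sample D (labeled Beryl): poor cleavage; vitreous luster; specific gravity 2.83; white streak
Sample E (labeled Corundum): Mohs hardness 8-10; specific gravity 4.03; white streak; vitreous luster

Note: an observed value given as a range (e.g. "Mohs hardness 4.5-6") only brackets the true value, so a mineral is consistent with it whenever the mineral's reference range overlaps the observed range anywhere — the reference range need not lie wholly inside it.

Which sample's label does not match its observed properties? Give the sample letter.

Sample A: every observation is compatible with the reference values for Sphene.
Sample B: specific gravity 2.60 is outside the reference for Chromite (SG 4.50-4.80) — mislabeled.
Sample C: every observation is compatible with the reference values for Zircon.
Sample D: every observation is compatible with the reference values for Beryl.
Sample E: every observation is compatible with the reference values for Corundum.
The mislabeled specimen is B.

B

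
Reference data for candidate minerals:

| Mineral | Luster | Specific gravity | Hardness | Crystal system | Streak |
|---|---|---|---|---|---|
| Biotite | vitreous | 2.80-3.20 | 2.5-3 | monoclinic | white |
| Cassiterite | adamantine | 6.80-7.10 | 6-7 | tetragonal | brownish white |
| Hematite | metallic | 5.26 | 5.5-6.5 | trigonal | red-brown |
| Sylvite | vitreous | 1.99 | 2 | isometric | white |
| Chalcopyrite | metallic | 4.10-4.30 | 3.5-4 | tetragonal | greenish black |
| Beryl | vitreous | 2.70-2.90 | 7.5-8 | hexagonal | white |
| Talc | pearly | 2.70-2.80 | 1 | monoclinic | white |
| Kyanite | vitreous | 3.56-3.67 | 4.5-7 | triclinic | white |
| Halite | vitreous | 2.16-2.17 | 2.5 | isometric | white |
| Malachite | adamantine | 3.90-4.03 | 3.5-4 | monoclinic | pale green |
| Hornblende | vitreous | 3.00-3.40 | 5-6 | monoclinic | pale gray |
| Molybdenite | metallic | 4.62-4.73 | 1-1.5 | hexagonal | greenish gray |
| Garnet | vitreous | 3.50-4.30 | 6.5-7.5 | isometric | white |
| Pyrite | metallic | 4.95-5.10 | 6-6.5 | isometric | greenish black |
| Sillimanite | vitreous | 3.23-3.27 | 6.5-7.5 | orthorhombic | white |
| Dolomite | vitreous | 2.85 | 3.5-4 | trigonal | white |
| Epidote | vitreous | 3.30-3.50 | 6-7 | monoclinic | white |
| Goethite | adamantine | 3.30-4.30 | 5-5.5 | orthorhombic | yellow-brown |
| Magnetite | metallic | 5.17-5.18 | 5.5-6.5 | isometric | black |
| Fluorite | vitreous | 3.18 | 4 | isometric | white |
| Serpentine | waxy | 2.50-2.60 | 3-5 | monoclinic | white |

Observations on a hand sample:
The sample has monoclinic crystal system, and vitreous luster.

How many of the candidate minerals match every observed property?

Monoclinic crystal system: Biotite, Talc, Malachite, Hornblende, Epidote, Serpentine remain.
Vitreous luster rules out Talc, Malachite, Serpentine.
Consistent with every observation: Biotite, Epidote, Hornblende.
That is 3 minerals.

3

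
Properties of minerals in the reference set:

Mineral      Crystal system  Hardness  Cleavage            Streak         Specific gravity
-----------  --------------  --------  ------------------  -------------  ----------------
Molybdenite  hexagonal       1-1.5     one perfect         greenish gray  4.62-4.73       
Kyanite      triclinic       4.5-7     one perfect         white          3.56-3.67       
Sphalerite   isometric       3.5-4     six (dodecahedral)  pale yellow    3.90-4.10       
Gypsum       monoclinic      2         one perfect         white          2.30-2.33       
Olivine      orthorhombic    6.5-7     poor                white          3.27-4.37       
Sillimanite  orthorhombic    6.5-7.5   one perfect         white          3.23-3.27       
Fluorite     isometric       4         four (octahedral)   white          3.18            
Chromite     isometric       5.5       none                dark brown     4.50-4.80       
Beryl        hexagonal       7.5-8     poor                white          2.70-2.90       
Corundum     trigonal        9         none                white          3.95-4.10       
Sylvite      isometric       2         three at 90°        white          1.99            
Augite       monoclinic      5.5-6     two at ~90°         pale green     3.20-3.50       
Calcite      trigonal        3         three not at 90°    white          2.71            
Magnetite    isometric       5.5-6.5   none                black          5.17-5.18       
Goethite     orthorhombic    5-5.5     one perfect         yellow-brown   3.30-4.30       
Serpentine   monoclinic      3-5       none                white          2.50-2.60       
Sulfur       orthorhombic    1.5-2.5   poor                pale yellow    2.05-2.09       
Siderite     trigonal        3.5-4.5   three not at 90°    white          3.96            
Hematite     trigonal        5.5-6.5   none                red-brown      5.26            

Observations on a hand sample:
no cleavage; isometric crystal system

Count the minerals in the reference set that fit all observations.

2

No cleavage — only Chromite, Corundum, Magnetite, Serpentine, Hematite remain.
Isometric crystal system — leaves Chromite, Magnetite.
Consistent with every observation: Chromite, Magnetite.
That is 2 minerals.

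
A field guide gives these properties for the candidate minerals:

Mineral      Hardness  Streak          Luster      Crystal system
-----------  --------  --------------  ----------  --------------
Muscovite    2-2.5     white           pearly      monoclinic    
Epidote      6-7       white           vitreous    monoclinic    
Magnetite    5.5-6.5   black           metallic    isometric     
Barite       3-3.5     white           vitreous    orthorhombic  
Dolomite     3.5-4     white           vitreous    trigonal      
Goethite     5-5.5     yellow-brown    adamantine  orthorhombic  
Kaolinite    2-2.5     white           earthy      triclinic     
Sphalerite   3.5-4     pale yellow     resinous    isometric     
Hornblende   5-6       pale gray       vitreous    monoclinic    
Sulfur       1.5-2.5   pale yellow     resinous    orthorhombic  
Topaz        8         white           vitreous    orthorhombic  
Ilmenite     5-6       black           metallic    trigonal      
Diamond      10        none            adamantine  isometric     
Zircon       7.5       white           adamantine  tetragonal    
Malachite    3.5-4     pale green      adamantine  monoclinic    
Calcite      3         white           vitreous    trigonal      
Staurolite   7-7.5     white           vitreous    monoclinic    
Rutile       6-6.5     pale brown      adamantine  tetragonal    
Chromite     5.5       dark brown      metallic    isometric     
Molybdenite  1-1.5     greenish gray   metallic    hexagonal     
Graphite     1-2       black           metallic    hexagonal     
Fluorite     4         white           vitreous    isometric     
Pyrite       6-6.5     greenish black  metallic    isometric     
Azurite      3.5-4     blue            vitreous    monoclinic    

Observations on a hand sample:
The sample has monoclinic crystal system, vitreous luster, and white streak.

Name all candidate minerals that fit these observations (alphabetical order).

Monoclinic crystal system: Muscovite, Epidote, Hornblende, Malachite, Staurolite, Azurite remain.
Vitreous luster rules out Muscovite, Malachite.
White streak excludes Hornblende, Azurite.
The minerals that satisfy all observations are Epidote, Staurolite.

Epidote, Staurolite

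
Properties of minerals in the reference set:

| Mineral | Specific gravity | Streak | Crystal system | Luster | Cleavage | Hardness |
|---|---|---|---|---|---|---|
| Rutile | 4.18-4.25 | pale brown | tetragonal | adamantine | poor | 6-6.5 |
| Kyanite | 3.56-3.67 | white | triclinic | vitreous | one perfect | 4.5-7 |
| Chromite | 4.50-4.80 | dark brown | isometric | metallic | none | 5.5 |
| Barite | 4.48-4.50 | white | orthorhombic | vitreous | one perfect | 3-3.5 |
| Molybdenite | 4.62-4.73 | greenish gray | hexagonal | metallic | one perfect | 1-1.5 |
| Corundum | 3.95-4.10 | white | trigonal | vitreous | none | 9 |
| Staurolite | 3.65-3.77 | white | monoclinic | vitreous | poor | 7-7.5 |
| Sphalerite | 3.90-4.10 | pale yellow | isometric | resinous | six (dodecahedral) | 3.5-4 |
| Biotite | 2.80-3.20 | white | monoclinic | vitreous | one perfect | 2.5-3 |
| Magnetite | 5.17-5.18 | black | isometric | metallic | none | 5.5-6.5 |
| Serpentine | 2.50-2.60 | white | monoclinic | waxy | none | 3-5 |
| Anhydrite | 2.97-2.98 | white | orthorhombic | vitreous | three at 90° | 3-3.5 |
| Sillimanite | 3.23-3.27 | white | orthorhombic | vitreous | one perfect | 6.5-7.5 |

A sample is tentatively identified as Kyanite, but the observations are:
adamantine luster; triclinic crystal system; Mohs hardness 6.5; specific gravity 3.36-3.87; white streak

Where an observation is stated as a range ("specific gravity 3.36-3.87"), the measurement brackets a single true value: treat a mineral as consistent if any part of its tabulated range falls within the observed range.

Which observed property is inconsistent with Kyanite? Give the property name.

luster

Adamantine luster: Kyanite has vitreous luster — outside the reference range.
Triclinic crystal system: Kyanite has triclinic system — within range.
Mohs hardness 6.5: Kyanite has hardness 4.5-7 — within range.
Specific gravity 3.36-3.87: Kyanite has SG 3.56-3.67 — within range.
White streak: Kyanite has white streak — within range.
Only the luster is inconsistent.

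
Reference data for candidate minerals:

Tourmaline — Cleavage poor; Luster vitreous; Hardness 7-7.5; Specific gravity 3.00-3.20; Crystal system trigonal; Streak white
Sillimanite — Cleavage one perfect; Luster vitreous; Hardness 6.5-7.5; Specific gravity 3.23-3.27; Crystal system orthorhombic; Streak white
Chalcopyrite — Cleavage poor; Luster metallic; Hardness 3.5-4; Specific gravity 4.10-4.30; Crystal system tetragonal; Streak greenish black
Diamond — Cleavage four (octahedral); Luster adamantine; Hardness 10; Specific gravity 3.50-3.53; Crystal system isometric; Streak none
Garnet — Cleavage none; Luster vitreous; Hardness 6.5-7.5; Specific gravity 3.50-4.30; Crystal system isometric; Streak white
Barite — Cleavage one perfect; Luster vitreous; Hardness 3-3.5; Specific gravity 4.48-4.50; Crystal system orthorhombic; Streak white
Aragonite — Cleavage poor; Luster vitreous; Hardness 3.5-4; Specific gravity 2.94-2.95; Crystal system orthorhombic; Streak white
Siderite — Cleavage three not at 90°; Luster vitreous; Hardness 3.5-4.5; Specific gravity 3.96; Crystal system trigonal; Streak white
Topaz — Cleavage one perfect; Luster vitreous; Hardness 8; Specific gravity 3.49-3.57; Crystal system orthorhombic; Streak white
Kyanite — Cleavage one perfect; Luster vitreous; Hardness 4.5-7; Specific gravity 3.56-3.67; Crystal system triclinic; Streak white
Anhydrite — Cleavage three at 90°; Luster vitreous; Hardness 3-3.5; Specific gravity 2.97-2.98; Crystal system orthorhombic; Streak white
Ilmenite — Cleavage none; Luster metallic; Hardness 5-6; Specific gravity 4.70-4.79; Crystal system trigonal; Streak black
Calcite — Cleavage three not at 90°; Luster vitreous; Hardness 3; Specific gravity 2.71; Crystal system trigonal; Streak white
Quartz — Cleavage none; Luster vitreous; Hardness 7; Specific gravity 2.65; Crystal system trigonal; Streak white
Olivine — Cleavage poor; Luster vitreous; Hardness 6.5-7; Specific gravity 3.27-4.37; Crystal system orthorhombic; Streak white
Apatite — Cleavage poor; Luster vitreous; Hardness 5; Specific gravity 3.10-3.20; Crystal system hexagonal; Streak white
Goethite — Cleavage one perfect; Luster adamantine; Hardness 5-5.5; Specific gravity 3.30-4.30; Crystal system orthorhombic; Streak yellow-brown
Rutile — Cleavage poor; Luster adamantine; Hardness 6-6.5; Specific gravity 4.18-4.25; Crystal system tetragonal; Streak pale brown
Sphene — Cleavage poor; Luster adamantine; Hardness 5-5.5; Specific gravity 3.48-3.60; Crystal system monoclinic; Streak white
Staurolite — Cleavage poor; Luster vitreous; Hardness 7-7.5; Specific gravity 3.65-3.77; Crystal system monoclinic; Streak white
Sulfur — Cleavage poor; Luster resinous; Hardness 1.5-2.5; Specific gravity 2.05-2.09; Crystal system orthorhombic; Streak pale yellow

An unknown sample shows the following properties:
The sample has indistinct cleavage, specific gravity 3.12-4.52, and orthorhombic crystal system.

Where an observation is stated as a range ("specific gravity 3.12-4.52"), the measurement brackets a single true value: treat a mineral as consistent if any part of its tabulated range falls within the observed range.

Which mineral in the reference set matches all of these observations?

Olivine

Indistinct cleavage — leaves Tourmaline, Chalcopyrite, Aragonite, Olivine, Apatite, Rutile, Sphene, Staurolite, Sulfur.
Specific gravity 3.12-4.52 excludes Aragonite, Sulfur.
Orthorhombic crystal system — Olivine remains.
The only mineral consistent with every observation is Olivine.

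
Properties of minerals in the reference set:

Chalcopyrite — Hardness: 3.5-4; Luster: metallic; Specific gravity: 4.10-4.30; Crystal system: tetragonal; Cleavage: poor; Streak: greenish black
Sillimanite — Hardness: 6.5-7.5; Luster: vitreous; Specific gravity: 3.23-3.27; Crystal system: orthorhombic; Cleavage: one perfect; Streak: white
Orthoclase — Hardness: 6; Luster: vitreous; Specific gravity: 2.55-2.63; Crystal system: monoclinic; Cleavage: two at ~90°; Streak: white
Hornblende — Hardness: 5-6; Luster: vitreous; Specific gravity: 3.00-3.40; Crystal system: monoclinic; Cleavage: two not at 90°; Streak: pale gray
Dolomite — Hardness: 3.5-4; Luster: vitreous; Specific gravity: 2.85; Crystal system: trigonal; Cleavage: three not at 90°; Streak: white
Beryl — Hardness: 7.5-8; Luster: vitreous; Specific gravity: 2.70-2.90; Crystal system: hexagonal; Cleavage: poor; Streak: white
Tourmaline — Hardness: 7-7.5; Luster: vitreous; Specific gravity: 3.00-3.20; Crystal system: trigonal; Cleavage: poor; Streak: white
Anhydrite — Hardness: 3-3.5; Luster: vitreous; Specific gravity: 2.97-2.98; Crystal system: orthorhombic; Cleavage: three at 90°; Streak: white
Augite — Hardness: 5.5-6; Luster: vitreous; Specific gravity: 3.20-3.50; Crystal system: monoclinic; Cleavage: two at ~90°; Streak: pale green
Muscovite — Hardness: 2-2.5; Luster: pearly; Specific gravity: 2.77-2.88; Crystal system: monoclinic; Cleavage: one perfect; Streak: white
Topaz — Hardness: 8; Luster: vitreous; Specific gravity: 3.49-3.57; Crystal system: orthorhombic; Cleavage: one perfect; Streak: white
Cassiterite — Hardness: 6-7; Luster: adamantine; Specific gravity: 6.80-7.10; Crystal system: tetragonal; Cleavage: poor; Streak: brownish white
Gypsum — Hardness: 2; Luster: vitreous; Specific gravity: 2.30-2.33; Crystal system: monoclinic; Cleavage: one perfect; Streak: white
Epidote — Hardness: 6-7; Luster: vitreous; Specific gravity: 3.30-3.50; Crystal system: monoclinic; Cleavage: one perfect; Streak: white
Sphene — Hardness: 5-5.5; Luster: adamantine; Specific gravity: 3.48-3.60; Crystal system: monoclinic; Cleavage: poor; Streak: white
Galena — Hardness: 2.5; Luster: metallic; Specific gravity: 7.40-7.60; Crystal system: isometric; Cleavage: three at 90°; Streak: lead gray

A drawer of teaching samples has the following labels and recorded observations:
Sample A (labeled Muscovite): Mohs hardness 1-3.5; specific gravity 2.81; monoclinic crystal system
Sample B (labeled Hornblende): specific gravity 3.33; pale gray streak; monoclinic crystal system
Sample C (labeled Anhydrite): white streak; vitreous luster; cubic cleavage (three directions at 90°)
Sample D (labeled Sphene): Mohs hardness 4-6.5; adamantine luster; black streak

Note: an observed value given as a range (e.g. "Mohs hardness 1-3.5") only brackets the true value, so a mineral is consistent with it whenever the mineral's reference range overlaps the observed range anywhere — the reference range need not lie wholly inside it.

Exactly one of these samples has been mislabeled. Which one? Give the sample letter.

Sample A: every observation is compatible with the reference values for Muscovite.
Sample B: every observation is compatible with the reference values for Hornblende.
Sample C: every observation is compatible with the reference values for Anhydrite.
Sample D: black streak is outside the reference for Sphene (white streak) — mislabeled.
Sample D is the mislabeled one.

D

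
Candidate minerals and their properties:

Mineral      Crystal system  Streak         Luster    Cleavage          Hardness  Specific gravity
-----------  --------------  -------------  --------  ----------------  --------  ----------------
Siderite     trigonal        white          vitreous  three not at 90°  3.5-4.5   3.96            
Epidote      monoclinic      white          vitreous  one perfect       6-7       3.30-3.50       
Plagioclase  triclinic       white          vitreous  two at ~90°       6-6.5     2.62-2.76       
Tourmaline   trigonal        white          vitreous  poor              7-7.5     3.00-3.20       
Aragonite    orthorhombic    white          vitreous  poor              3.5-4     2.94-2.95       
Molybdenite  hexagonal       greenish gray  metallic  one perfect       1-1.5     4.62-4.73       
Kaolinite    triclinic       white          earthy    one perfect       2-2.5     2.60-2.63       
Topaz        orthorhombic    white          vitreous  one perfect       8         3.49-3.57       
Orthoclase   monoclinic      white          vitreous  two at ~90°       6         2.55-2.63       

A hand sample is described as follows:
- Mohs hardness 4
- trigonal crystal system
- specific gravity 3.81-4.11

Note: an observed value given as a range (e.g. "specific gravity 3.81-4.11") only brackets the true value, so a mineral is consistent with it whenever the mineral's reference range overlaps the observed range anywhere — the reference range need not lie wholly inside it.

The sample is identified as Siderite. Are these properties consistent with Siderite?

Consistent

Mohs hardness 4 — is consistent with Siderite (hardness 3.5-4.5).
Trigonal crystal system — is consistent with Siderite (trigonal system).
Specific gravity 3.81-4.11 — is consistent with Siderite (SG 3.96).
Every observed property is compatible with the reference values for Siderite.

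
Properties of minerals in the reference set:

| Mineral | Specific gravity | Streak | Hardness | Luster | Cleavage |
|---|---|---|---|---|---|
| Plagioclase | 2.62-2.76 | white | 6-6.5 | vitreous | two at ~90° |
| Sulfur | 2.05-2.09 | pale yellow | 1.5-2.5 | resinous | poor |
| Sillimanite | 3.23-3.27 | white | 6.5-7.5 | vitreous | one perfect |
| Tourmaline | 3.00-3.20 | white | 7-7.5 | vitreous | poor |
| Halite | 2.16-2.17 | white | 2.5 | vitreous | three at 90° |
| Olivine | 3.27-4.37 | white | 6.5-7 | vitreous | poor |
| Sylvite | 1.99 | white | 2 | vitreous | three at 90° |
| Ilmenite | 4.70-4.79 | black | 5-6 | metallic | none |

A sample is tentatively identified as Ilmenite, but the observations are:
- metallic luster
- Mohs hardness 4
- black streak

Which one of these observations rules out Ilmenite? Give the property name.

hardness

Metallic luster: Ilmenite has metallic luster — consistent.
Mohs hardness 4: Ilmenite has hardness 5-6 — inconsistent.
Black streak: Ilmenite has black streak — consistent.
Everything matches except the hardness.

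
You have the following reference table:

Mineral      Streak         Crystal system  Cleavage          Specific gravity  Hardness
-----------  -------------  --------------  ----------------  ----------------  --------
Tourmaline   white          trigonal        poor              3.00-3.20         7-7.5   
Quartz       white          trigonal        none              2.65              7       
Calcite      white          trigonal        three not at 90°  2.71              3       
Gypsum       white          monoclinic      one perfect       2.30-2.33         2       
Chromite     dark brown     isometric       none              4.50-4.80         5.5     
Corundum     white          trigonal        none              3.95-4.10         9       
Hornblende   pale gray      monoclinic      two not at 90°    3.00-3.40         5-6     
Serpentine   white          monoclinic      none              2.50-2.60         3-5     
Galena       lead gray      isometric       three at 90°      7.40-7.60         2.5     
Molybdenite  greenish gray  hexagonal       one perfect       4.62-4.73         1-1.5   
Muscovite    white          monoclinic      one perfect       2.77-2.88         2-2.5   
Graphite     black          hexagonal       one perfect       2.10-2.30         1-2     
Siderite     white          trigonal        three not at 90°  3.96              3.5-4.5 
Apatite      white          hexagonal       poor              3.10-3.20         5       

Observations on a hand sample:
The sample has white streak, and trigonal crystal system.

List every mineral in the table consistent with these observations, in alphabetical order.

White streak rules out Chromite, Hornblende, Galena, Molybdenite, Graphite.
Trigonal crystal system eliminates Gypsum, Serpentine, Muscovite, Apatite.
Remaining candidates: Calcite, Corundum, Quartz, Siderite, Tourmaline.

Calcite, Corundum, Quartz, Siderite, Tourmaline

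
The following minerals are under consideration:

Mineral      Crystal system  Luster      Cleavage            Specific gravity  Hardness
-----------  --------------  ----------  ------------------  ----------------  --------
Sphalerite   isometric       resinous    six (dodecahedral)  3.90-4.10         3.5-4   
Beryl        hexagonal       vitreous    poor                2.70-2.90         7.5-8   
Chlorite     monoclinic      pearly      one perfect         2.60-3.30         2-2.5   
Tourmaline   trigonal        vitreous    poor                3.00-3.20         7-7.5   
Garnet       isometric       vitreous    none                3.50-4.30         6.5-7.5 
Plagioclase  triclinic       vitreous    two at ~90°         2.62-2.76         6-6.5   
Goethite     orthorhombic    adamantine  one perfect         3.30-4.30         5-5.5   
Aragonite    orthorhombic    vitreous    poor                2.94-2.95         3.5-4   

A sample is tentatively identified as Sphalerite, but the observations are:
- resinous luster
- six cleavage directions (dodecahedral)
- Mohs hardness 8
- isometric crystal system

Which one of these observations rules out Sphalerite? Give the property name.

hardness

Resinous luster: Sphalerite has resinous luster — agrees.
Six cleavage directions (dodecahedral): Sphalerite has cleavage six (dodecahedral) — agrees.
Mohs hardness 8: Sphalerite has hardness 3.5-4 — inconsistent.
Isometric crystal system: Sphalerite has isometric system — agrees.
Only the hardness is inconsistent.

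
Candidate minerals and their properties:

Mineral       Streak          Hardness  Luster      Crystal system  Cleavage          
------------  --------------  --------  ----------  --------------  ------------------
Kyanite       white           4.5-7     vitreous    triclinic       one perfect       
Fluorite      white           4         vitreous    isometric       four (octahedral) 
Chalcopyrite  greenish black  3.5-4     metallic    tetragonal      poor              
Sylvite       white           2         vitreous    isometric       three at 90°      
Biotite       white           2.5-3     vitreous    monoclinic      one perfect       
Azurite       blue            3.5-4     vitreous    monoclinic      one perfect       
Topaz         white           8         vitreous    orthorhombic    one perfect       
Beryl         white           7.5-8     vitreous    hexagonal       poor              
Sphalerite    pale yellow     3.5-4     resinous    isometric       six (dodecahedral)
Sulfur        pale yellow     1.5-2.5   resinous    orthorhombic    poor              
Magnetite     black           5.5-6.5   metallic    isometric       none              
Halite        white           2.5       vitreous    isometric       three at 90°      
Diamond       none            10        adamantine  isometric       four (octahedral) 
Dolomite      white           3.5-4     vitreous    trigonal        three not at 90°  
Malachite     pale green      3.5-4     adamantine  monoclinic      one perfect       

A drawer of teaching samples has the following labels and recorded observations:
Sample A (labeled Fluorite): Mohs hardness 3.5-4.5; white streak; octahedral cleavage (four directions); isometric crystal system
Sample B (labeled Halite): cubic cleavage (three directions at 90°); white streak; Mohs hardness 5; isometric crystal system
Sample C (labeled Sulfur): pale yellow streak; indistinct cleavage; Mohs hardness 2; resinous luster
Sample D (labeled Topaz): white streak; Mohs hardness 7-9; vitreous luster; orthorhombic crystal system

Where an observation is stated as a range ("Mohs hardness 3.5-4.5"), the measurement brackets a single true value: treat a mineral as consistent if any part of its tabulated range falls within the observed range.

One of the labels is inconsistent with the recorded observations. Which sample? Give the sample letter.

B

Sample A: all recorded properties match Fluorite.
Sample B: Halite has hardness 2.5, but the record shows Mohs hardness 5 — this label is wrong.
Sample C: all recorded properties match Sulfur.
Sample D: all recorded properties match Topaz.
Sample B is the mislabeled one.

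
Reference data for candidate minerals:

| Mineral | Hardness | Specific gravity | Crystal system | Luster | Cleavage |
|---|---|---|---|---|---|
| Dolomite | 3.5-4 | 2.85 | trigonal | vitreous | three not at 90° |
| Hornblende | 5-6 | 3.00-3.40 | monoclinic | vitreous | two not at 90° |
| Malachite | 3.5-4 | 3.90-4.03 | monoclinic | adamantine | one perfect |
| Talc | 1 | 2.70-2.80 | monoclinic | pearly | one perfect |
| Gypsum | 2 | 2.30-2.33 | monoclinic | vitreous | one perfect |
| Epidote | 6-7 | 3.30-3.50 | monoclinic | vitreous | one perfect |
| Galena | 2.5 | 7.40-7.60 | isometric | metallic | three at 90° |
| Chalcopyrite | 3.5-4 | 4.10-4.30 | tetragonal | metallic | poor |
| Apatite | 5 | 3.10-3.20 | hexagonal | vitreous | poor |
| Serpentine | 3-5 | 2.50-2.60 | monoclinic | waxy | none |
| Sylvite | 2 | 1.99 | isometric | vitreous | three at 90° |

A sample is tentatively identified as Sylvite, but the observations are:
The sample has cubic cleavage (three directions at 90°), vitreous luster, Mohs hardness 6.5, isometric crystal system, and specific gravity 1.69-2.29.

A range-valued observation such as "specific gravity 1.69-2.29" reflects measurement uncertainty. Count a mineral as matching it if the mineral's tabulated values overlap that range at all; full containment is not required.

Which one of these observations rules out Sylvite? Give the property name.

Cubic cleavage (three directions at 90°): Sylvite has cleavage three at 90° — within range.
Vitreous luster: Sylvite has vitreous luster — within range.
Mohs hardness 6.5: Sylvite has hardness 2 — outside the reference range.
Isometric crystal system: Sylvite has isometric system — within range.
Specific gravity 1.69-2.29: Sylvite has SG 1.99 — within range.
Everything matches except the hardness.

hardness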